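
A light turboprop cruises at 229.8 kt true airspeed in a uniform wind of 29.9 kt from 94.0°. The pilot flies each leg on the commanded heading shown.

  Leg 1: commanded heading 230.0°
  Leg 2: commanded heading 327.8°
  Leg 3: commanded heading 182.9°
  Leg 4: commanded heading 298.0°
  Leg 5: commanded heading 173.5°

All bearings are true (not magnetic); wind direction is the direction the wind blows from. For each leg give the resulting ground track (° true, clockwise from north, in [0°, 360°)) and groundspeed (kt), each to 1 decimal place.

Leg 1: heading 230.0°; drift +4.7° → track 234.7°, groundspeed 252.2 kt
Leg 2: heading 327.8°; drift -5.6° → track 322.2°, groundspeed 248.6 kt
Leg 3: heading 182.9°; drift +7.4° → track 190.3°, groundspeed 231.2 kt
Leg 4: heading 298.0°; drift -2.7° → track 295.3°, groundspeed 257.4 kt
Leg 5: heading 173.5°; drift +7.5° → track 181.0°, groundspeed 226.3 kt

Leg 1: track=234.7°, groundspeed=252.2 kt
Leg 2: track=322.2°, groundspeed=248.6 kt
Leg 3: track=190.3°, groundspeed=231.2 kt
Leg 4: track=295.3°, groundspeed=257.4 kt
Leg 5: track=181.0°, groundspeed=226.3 kt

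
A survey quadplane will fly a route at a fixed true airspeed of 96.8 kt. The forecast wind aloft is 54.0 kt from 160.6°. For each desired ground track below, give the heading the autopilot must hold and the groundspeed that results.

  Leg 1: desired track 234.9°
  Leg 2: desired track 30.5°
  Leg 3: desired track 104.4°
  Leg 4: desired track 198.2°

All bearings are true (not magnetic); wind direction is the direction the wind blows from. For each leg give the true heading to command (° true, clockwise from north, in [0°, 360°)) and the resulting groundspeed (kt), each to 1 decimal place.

Leg 1: heading=202.4°, groundspeed=67.0 kt
Leg 2: heading=55.8°, groundspeed=122.3 kt
Leg 3: heading=132.0°, groundspeed=55.7 kt
Leg 4: heading=178.3°, groundspeed=48.2 kt

Leg 1: desired track 234.9°; wind correction -32.5° → command heading 202.4°, groundspeed 67.0 kt
Leg 2: desired track 30.5°; wind correction +25.3° → command heading 55.8°, groundspeed 122.3 kt
Leg 3: desired track 104.4°; wind correction +27.6° → command heading 132.0°, groundspeed 55.7 kt
Leg 4: desired track 198.2°; wind correction -19.9° → command heading 178.3°, groundspeed 48.2 kt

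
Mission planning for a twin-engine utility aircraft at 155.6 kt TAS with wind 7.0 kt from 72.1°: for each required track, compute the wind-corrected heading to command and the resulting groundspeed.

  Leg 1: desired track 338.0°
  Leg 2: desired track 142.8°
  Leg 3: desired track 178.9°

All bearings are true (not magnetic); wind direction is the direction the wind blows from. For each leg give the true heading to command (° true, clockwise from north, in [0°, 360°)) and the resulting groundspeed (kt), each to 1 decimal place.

Leg 1: heading=340.6°, groundspeed=155.9 kt
Leg 2: heading=140.4°, groundspeed=153.1 kt
Leg 3: heading=176.4°, groundspeed=157.5 kt

Leg 1: desired track 338.0°; wind correction +2.6° → command heading 340.6°, groundspeed 155.9 kt
Leg 2: desired track 142.8°; wind correction -2.4° → command heading 140.4°, groundspeed 153.1 kt
Leg 3: desired track 178.9°; wind correction -2.5° → command heading 176.4°, groundspeed 157.5 kt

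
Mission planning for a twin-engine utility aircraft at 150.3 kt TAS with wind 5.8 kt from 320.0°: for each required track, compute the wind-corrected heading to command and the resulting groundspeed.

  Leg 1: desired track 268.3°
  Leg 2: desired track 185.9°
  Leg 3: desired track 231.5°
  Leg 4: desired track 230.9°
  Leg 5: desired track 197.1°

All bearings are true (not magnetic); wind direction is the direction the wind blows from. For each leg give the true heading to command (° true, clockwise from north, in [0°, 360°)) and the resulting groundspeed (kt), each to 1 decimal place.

Leg 1: desired track 268.3°; wind correction +1.7° → command heading 270.0°, groundspeed 146.6 kt
Leg 2: desired track 185.9°; wind correction +1.6° → command heading 187.5°, groundspeed 154.3 kt
Leg 3: desired track 231.5°; wind correction +2.2° → command heading 233.7°, groundspeed 150.0 kt
Leg 4: desired track 230.9°; wind correction +2.2° → command heading 233.1°, groundspeed 150.1 kt
Leg 5: desired track 197.1°; wind correction +1.9° → command heading 199.0°, groundspeed 153.4 kt

Leg 1: heading=270.0°, groundspeed=146.6 kt
Leg 2: heading=187.5°, groundspeed=154.3 kt
Leg 3: heading=233.7°, groundspeed=150.0 kt
Leg 4: heading=233.1°, groundspeed=150.1 kt
Leg 5: heading=199.0°, groundspeed=153.4 kt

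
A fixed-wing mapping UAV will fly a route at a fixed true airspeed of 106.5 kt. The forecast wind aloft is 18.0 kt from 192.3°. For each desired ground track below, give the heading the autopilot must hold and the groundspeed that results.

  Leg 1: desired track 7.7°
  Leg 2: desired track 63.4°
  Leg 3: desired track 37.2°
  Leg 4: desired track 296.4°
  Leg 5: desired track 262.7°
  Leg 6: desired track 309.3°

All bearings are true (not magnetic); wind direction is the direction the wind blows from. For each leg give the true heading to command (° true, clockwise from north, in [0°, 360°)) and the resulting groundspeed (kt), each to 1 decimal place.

Leg 1: heading=6.9°, groundspeed=124.4 kt
Leg 2: heading=71.0°, groundspeed=116.9 kt
Leg 3: heading=41.3°, groundspeed=122.6 kt
Leg 4: heading=287.0°, groundspeed=109.4 kt
Leg 5: heading=253.5°, groundspeed=99.1 kt
Leg 6: heading=300.6°, groundspeed=113.5 kt

Leg 1: desired track 7.7°; wind correction -0.8° → command heading 6.9°, groundspeed 124.4 kt
Leg 2: desired track 63.4°; wind correction +7.6° → command heading 71.0°, groundspeed 116.9 kt
Leg 3: desired track 37.2°; wind correction +4.1° → command heading 41.3°, groundspeed 122.6 kt
Leg 4: desired track 296.4°; wind correction -9.4° → command heading 287.0°, groundspeed 109.4 kt
Leg 5: desired track 262.7°; wind correction -9.2° → command heading 253.5°, groundspeed 99.1 kt
Leg 6: desired track 309.3°; wind correction -8.7° → command heading 300.6°, groundspeed 113.5 kt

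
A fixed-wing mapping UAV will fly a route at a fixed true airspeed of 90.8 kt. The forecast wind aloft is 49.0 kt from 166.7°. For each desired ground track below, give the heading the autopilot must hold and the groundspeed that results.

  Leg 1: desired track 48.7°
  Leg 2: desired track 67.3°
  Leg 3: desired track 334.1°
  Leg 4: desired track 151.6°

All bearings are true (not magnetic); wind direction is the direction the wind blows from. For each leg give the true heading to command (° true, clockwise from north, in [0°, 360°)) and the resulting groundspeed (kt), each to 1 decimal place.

Leg 1: heading=77.2°, groundspeed=102.8 kt
Leg 2: heading=99.5°, groundspeed=84.9 kt
Leg 3: heading=327.3°, groundspeed=138.0 kt
Leg 4: heading=159.7°, groundspeed=42.6 kt

Leg 1: desired track 48.7°; wind correction +28.5° → command heading 77.2°, groundspeed 102.8 kt
Leg 2: desired track 67.3°; wind correction +32.2° → command heading 99.5°, groundspeed 84.9 kt
Leg 3: desired track 334.1°; wind correction -6.8° → command heading 327.3°, groundspeed 138.0 kt
Leg 4: desired track 151.6°; wind correction +8.1° → command heading 159.7°, groundspeed 42.6 kt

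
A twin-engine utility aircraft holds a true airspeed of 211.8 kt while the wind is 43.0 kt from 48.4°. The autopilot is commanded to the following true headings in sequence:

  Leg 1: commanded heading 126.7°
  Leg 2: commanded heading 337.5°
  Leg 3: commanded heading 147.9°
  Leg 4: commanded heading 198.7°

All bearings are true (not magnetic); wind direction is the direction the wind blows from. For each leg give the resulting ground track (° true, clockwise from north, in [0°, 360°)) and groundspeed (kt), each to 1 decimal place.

Leg 1: heading 126.7°; drift +11.7° → track 138.4°, groundspeed 207.4 kt
Leg 2: heading 337.5°; drift -11.6° → track 325.9°, groundspeed 201.9 kt
Leg 3: heading 147.9°; drift +11.0° → track 158.9°, groundspeed 223.0 kt
Leg 4: heading 198.7°; drift +4.9° → track 203.6°, groundspeed 250.1 kt

Leg 1: track=138.4°, groundspeed=207.4 kt
Leg 2: track=325.9°, groundspeed=201.9 kt
Leg 3: track=158.9°, groundspeed=223.0 kt
Leg 4: track=203.6°, groundspeed=250.1 kt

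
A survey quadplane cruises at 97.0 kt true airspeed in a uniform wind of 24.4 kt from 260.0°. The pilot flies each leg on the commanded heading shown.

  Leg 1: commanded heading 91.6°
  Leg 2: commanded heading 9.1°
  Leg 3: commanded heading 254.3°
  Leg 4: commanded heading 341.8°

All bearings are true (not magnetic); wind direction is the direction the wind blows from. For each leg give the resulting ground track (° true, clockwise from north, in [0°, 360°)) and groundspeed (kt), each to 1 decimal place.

Leg 1: track=89.3°, groundspeed=121.0 kt
Leg 2: track=21.5°, groundspeed=107.5 kt
Leg 3: track=252.4°, groundspeed=72.8 kt
Leg 4: track=356.3°, groundspeed=96.6 kt

Leg 1: heading 91.6°; drift -2.3° → track 89.3°, groundspeed 121.0 kt
Leg 2: heading 9.1°; drift +12.4° → track 21.5°, groundspeed 107.5 kt
Leg 3: heading 254.3°; drift -1.9° → track 252.4°, groundspeed 72.8 kt
Leg 4: heading 341.8°; drift +14.5° → track 356.3°, groundspeed 96.6 kt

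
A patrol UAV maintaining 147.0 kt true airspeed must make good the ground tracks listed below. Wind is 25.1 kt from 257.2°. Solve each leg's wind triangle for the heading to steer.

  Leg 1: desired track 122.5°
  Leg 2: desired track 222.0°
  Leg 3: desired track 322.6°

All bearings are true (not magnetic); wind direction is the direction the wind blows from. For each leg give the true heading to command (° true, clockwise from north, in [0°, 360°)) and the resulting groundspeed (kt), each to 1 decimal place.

Leg 1: heading=129.5°, groundspeed=163.6 kt
Leg 2: heading=227.6°, groundspeed=125.8 kt
Leg 3: heading=313.7°, groundspeed=134.8 kt

Leg 1: desired track 122.5°; wind correction +7.0° → command heading 129.5°, groundspeed 163.6 kt
Leg 2: desired track 222.0°; wind correction +5.6° → command heading 227.6°, groundspeed 125.8 kt
Leg 3: desired track 322.6°; wind correction -8.9° → command heading 313.7°, groundspeed 134.8 kt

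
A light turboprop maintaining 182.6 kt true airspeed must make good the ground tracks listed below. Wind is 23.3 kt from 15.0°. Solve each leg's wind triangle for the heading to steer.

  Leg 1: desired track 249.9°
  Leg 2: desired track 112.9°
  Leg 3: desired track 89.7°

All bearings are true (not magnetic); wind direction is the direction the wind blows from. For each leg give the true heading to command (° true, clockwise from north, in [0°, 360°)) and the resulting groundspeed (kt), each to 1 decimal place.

Leg 1: heading=255.9°, groundspeed=195.0 kt
Leg 2: heading=105.6°, groundspeed=184.3 kt
Leg 3: heading=82.6°, groundspeed=175.1 kt

Leg 1: desired track 249.9°; wind correction +6.0° → command heading 255.9°, groundspeed 195.0 kt
Leg 2: desired track 112.9°; wind correction -7.3° → command heading 105.6°, groundspeed 184.3 kt
Leg 3: desired track 89.7°; wind correction -7.1° → command heading 82.6°, groundspeed 175.1 kt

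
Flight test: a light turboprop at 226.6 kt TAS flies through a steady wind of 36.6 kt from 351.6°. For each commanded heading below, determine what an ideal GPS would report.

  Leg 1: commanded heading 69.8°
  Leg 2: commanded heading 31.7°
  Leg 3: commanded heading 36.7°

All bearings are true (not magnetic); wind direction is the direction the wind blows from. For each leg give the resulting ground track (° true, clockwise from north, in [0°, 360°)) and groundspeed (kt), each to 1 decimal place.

Leg 1: heading 69.8°; drift +9.3° → track 79.1°, groundspeed 222.0 kt
Leg 2: heading 31.7°; drift +6.8° → track 38.5°, groundspeed 200.0 kt
Leg 3: heading 36.7°; drift +7.4° → track 44.1°, groundspeed 202.4 kt

Leg 1: track=79.1°, groundspeed=222.0 kt
Leg 2: track=38.5°, groundspeed=200.0 kt
Leg 3: track=44.1°, groundspeed=202.4 kt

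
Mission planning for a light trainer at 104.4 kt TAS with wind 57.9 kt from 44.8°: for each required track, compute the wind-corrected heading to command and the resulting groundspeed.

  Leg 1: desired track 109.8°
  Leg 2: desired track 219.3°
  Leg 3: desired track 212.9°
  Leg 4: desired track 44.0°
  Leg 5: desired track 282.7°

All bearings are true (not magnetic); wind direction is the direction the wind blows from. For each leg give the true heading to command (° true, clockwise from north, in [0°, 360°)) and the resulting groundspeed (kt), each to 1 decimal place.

Leg 1: desired track 109.8°; wind correction -30.2° → command heading 79.6°, groundspeed 65.8 kt
Leg 2: desired track 219.3°; wind correction -3.0° → command heading 216.3°, groundspeed 161.9 kt
Leg 3: desired track 212.9°; wind correction -6.6° → command heading 206.3°, groundspeed 160.4 kt
Leg 4: desired track 44.0°; wind correction +0.4° → command heading 44.4°, groundspeed 46.5 kt
Leg 5: desired track 282.7°; wind correction +28.0° → command heading 310.7°, groundspeed 122.9 kt

Leg 1: heading=79.6°, groundspeed=65.8 kt
Leg 2: heading=216.3°, groundspeed=161.9 kt
Leg 3: heading=206.3°, groundspeed=160.4 kt
Leg 4: heading=44.4°, groundspeed=46.5 kt
Leg 5: heading=310.7°, groundspeed=122.9 kt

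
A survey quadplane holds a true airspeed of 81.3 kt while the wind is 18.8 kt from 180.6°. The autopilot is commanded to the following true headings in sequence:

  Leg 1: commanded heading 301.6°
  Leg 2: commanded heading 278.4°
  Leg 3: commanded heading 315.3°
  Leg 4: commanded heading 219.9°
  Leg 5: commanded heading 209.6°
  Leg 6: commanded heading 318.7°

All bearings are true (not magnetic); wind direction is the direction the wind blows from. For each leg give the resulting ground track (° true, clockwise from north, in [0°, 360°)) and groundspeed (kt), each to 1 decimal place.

Leg 1: track=311.6°, groundspeed=92.4 kt
Leg 2: track=290.9°, groundspeed=85.9 kt
Leg 3: track=323.3°, groundspeed=95.5 kt
Leg 4: track=230.0°, groundspeed=67.8 kt
Leg 5: track=217.6°, groundspeed=65.5 kt
Leg 6: track=326.2°, groundspeed=96.1 kt

Leg 1: heading 301.6°; drift +10.0° → track 311.6°, groundspeed 92.4 kt
Leg 2: heading 278.4°; drift +12.5° → track 290.9°, groundspeed 85.9 kt
Leg 3: heading 315.3°; drift +8.0° → track 323.3°, groundspeed 95.5 kt
Leg 4: heading 219.9°; drift +10.1° → track 230.0°, groundspeed 67.8 kt
Leg 5: heading 209.6°; drift +8.0° → track 217.6°, groundspeed 65.5 kt
Leg 6: heading 318.7°; drift +7.5° → track 326.2°, groundspeed 96.1 kt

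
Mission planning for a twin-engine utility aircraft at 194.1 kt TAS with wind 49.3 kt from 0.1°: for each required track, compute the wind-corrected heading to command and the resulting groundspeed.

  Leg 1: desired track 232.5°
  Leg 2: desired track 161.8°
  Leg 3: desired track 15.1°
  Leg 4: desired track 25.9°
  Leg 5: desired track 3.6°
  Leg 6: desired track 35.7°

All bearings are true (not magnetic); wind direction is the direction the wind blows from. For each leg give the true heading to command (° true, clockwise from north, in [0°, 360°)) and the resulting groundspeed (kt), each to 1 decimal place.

Leg 1: heading=244.1°, groundspeed=220.2 kt
Leg 2: heading=157.2°, groundspeed=240.3 kt
Leg 3: heading=11.3°, groundspeed=146.1 kt
Leg 4: heading=19.6°, groundspeed=148.5 kt
Leg 5: heading=2.7°, groundspeed=144.9 kt
Leg 6: heading=27.2°, groundspeed=151.9 kt

Leg 1: desired track 232.5°; wind correction +11.6° → command heading 244.1°, groundspeed 220.2 kt
Leg 2: desired track 161.8°; wind correction -4.6° → command heading 157.2°, groundspeed 240.3 kt
Leg 3: desired track 15.1°; wind correction -3.8° → command heading 11.3°, groundspeed 146.1 kt
Leg 4: desired track 25.9°; wind correction -6.3° → command heading 19.6°, groundspeed 148.5 kt
Leg 5: desired track 3.6°; wind correction -0.9° → command heading 2.7°, groundspeed 144.9 kt
Leg 6: desired track 35.7°; wind correction -8.5° → command heading 27.2°, groundspeed 151.9 kt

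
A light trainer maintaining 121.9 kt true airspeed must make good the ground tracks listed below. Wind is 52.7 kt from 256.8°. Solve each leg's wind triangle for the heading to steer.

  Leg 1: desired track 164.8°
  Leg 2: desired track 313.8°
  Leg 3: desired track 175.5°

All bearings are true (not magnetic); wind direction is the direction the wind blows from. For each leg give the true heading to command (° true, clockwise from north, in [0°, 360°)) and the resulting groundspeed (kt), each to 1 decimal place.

Leg 1: desired track 164.8°; wind correction +25.6° → command heading 190.4°, groundspeed 111.8 kt
Leg 2: desired track 313.8°; wind correction -21.3° → command heading 292.5°, groundspeed 84.9 kt
Leg 3: desired track 175.5°; wind correction +25.3° → command heading 200.8°, groundspeed 102.2 kt

Leg 1: heading=190.4°, groundspeed=111.8 kt
Leg 2: heading=292.5°, groundspeed=84.9 kt
Leg 3: heading=200.8°, groundspeed=102.2 kt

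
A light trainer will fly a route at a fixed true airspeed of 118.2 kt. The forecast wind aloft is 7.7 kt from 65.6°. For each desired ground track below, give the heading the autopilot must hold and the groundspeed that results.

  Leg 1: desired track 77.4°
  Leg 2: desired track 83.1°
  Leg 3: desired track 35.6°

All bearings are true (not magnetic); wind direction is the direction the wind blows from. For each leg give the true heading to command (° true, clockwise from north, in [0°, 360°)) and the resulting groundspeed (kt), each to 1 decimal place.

Leg 1: heading=76.6°, groundspeed=110.7 kt
Leg 2: heading=82.0°, groundspeed=110.8 kt
Leg 3: heading=37.5°, groundspeed=111.5 kt

Leg 1: desired track 77.4°; wind correction -0.8° → command heading 76.6°, groundspeed 110.7 kt
Leg 2: desired track 83.1°; wind correction -1.1° → command heading 82.0°, groundspeed 110.8 kt
Leg 3: desired track 35.6°; wind correction +1.9° → command heading 37.5°, groundspeed 111.5 kt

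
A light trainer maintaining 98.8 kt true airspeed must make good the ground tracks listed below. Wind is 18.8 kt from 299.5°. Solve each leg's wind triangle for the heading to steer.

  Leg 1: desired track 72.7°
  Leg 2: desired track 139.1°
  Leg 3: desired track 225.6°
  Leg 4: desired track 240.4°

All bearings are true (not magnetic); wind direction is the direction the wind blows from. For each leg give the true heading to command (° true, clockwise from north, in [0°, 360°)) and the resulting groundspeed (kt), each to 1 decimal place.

Leg 1: heading=64.7°, groundspeed=110.7 kt
Leg 2: heading=142.8°, groundspeed=116.3 kt
Leg 3: heading=236.1°, groundspeed=91.9 kt
Leg 4: heading=249.8°, groundspeed=87.8 kt

Leg 1: desired track 72.7°; wind correction -8.0° → command heading 64.7°, groundspeed 110.7 kt
Leg 2: desired track 139.1°; wind correction +3.7° → command heading 142.8°, groundspeed 116.3 kt
Leg 3: desired track 225.6°; wind correction +10.5° → command heading 236.1°, groundspeed 91.9 kt
Leg 4: desired track 240.4°; wind correction +9.4° → command heading 249.8°, groundspeed 87.8 kt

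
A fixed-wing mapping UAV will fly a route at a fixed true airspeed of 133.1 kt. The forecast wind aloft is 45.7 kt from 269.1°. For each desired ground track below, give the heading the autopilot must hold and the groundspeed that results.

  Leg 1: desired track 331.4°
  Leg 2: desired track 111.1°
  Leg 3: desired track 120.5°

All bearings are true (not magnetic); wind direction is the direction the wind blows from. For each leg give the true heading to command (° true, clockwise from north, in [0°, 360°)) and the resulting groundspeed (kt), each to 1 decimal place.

Leg 1: heading=313.7°, groundspeed=105.6 kt
Leg 2: heading=118.5°, groundspeed=174.4 kt
Leg 3: heading=130.8°, groundspeed=170.0 kt

Leg 1: desired track 331.4°; wind correction -17.7° → command heading 313.7°, groundspeed 105.6 kt
Leg 2: desired track 111.1°; wind correction +7.4° → command heading 118.5°, groundspeed 174.4 kt
Leg 3: desired track 120.5°; wind correction +10.3° → command heading 130.8°, groundspeed 170.0 kt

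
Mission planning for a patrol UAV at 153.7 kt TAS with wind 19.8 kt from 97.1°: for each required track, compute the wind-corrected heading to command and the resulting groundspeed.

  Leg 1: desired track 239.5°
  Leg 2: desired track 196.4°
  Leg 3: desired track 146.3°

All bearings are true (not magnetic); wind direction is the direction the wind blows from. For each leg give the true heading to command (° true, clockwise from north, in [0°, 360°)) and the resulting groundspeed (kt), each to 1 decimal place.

Leg 1: desired track 239.5°; wind correction -4.5° → command heading 235.0°, groundspeed 168.9 kt
Leg 2: desired track 196.4°; wind correction -7.3° → command heading 189.1°, groundspeed 155.7 kt
Leg 3: desired track 146.3°; wind correction -5.6° → command heading 140.7°, groundspeed 140.0 kt

Leg 1: heading=235.0°, groundspeed=168.9 kt
Leg 2: heading=189.1°, groundspeed=155.7 kt
Leg 3: heading=140.7°, groundspeed=140.0 kt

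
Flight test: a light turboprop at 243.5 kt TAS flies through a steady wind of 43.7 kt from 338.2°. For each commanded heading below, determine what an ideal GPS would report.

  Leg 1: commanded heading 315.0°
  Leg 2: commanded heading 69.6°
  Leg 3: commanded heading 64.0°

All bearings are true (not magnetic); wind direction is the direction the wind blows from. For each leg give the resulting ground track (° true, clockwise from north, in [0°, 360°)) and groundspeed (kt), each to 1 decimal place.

Leg 1: heading 315.0°; drift -4.8° → track 310.2°, groundspeed 204.1 kt
Leg 2: heading 69.6°; drift +10.1° → track 79.7°, groundspeed 248.4 kt
Leg 3: heading 64.0°; drift +10.3° → track 74.3°, groundspeed 244.2 kt

Leg 1: track=310.2°, groundspeed=204.1 kt
Leg 2: track=79.7°, groundspeed=248.4 kt
Leg 3: track=74.3°, groundspeed=244.2 kt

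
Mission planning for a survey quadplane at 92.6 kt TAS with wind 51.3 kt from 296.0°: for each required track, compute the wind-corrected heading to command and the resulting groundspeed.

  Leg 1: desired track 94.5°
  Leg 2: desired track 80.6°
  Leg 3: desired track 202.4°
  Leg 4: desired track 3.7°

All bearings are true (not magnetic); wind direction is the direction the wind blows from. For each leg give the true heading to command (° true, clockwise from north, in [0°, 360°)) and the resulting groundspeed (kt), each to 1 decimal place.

Leg 1: desired track 94.5°; wind correction -11.7° → command heading 82.8°, groundspeed 138.4 kt
Leg 2: desired track 80.6°; wind correction -18.7° → command heading 61.9°, groundspeed 129.5 kt
Leg 3: desired track 202.4°; wind correction +33.6° → command heading 236.0°, groundspeed 80.4 kt
Leg 4: desired track 3.7°; wind correction -30.8° → command heading 332.9°, groundspeed 60.0 kt

Leg 1: heading=82.8°, groundspeed=138.4 kt
Leg 2: heading=61.9°, groundspeed=129.5 kt
Leg 3: heading=236.0°, groundspeed=80.4 kt
Leg 4: heading=332.9°, groundspeed=60.0 kt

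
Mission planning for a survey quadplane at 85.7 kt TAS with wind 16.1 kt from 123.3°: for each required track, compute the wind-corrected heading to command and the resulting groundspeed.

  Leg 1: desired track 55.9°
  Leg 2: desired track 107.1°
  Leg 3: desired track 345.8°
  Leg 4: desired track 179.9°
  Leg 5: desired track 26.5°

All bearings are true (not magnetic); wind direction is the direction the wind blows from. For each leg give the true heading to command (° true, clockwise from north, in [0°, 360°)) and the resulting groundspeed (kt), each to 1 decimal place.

Leg 1: heading=65.9°, groundspeed=78.2 kt
Leg 2: heading=110.1°, groundspeed=70.1 kt
Leg 3: heading=353.1°, groundspeed=96.9 kt
Leg 4: heading=170.9°, groundspeed=75.8 kt
Leg 5: heading=37.3°, groundspeed=86.1 kt

Leg 1: desired track 55.9°; wind correction +10.0° → command heading 65.9°, groundspeed 78.2 kt
Leg 2: desired track 107.1°; wind correction +3.0° → command heading 110.1°, groundspeed 70.1 kt
Leg 3: desired track 345.8°; wind correction +7.3° → command heading 353.1°, groundspeed 96.9 kt
Leg 4: desired track 179.9°; wind correction -9.0° → command heading 170.9°, groundspeed 75.8 kt
Leg 5: desired track 26.5°; wind correction +10.8° → command heading 37.3°, groundspeed 86.1 kt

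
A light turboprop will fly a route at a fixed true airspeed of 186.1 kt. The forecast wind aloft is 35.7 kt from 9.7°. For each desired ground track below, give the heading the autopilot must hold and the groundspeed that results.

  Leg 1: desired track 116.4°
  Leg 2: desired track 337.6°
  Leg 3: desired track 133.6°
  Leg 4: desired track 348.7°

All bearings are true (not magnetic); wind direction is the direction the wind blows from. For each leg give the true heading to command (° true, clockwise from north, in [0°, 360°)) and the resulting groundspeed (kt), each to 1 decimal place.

Leg 1: desired track 116.4°; wind correction -10.6° → command heading 105.8°, groundspeed 193.2 kt
Leg 2: desired track 337.6°; wind correction +5.9° → command heading 343.5°, groundspeed 154.9 kt
Leg 3: desired track 133.6°; wind correction -9.2° → command heading 124.4°, groundspeed 203.6 kt
Leg 4: desired track 348.7°; wind correction +3.9° → command heading 352.6°, groundspeed 152.3 kt

Leg 1: heading=105.8°, groundspeed=193.2 kt
Leg 2: heading=343.5°, groundspeed=154.9 kt
Leg 3: heading=124.4°, groundspeed=203.6 kt
Leg 4: heading=352.6°, groundspeed=152.3 kt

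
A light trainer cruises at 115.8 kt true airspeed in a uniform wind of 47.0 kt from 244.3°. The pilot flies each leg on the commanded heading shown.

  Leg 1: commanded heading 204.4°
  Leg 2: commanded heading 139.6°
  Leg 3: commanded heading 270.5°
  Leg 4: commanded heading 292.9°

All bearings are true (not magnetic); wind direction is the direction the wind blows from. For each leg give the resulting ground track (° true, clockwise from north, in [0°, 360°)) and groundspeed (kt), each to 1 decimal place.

Leg 1: track=183.7°, groundspeed=85.3 kt
Leg 2: track=120.0°, groundspeed=135.6 kt
Leg 3: track=286.2°, groundspeed=76.5 kt
Leg 4: track=315.5°, groundspeed=91.8 kt

Leg 1: heading 204.4°; drift -20.7° → track 183.7°, groundspeed 85.3 kt
Leg 2: heading 139.6°; drift -19.6° → track 120.0°, groundspeed 135.6 kt
Leg 3: heading 270.5°; drift +15.7° → track 286.2°, groundspeed 76.5 kt
Leg 4: heading 292.9°; drift +22.6° → track 315.5°, groundspeed 91.8 kt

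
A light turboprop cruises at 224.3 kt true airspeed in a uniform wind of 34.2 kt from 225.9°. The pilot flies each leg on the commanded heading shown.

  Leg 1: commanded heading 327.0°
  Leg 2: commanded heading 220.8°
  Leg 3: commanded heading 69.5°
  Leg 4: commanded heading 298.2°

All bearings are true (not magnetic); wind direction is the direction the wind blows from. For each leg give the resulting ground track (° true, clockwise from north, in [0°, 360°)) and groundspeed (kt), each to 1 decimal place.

Leg 1: heading 327.0°; drift +8.3° → track 335.3°, groundspeed 233.3 kt
Leg 2: heading 220.8°; drift -0.9° → track 219.9°, groundspeed 190.3 kt
Leg 3: heading 69.5°; drift -3.1° → track 66.4°, groundspeed 256.0 kt
Leg 4: heading 298.2°; drift +8.7° → track 306.9°, groundspeed 216.4 kt

Leg 1: track=335.3°, groundspeed=233.3 kt
Leg 2: track=219.9°, groundspeed=190.3 kt
Leg 3: track=66.4°, groundspeed=256.0 kt
Leg 4: track=306.9°, groundspeed=216.4 kt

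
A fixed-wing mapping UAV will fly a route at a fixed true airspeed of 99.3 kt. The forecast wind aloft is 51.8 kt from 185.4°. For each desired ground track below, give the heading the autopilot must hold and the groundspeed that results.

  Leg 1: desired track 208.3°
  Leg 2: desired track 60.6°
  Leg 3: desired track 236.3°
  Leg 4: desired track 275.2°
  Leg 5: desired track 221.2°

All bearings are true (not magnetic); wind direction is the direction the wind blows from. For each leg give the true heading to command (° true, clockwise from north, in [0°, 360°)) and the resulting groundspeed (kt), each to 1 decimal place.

Leg 1: heading=196.6°, groundspeed=49.5 kt
Leg 2: heading=86.0°, groundspeed=119.3 kt
Leg 3: heading=212.4°, groundspeed=58.1 kt
Leg 4: heading=243.8°, groundspeed=84.5 kt
Leg 5: heading=203.4°, groundspeed=52.6 kt

Leg 1: desired track 208.3°; wind correction -11.7° → command heading 196.6°, groundspeed 49.5 kt
Leg 2: desired track 60.6°; wind correction +25.4° → command heading 86.0°, groundspeed 119.3 kt
Leg 3: desired track 236.3°; wind correction -23.9° → command heading 212.4°, groundspeed 58.1 kt
Leg 4: desired track 275.2°; wind correction -31.4° → command heading 243.8°, groundspeed 84.5 kt
Leg 5: desired track 221.2°; wind correction -17.8° → command heading 203.4°, groundspeed 52.6 kt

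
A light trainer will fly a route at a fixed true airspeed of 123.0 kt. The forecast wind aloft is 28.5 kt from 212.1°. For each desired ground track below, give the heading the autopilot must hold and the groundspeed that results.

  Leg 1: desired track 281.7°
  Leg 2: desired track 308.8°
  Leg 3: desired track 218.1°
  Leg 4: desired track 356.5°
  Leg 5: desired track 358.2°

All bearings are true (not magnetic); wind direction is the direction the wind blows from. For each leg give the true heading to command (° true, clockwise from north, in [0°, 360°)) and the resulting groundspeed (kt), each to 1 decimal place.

Leg 1: desired track 281.7°; wind correction -12.5° → command heading 269.2°, groundspeed 110.1 kt
Leg 2: desired track 308.8°; wind correction -13.3° → command heading 295.5°, groundspeed 123.0 kt
Leg 3: desired track 218.1°; wind correction -1.4° → command heading 216.7°, groundspeed 94.6 kt
Leg 4: desired track 356.5°; wind correction -7.8° → command heading 348.7°, groundspeed 145.0 kt
Leg 5: desired track 358.2°; wind correction -7.4° → command heading 350.8°, groundspeed 145.6 kt

Leg 1: heading=269.2°, groundspeed=110.1 kt
Leg 2: heading=295.5°, groundspeed=123.0 kt
Leg 3: heading=216.7°, groundspeed=94.6 kt
Leg 4: heading=348.7°, groundspeed=145.0 kt
Leg 5: heading=350.8°, groundspeed=145.6 kt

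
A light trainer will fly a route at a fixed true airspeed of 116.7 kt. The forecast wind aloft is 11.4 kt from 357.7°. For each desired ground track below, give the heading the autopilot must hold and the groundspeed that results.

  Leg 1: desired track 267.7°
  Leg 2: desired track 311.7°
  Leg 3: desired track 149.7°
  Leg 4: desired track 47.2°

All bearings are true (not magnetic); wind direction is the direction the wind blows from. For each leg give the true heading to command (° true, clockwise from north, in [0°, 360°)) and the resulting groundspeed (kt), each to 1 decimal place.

Leg 1: desired track 267.7°; wind correction +5.6° → command heading 273.3°, groundspeed 116.1 kt
Leg 2: desired track 311.7°; wind correction +4.0° → command heading 315.7°, groundspeed 108.5 kt
Leg 3: desired track 149.7°; wind correction -2.6° → command heading 147.1°, groundspeed 126.6 kt
Leg 4: desired track 47.2°; wind correction -4.3° → command heading 42.9°, groundspeed 109.0 kt

Leg 1: heading=273.3°, groundspeed=116.1 kt
Leg 2: heading=315.7°, groundspeed=108.5 kt
Leg 3: heading=147.1°, groundspeed=126.6 kt
Leg 4: heading=42.9°, groundspeed=109.0 kt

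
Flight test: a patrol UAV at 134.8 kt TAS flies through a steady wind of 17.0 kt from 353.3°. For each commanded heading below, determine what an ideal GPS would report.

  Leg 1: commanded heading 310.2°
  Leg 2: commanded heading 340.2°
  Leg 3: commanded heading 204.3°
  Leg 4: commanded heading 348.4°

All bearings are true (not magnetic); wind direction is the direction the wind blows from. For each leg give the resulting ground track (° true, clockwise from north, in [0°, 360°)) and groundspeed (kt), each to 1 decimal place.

Leg 1: track=304.8°, groundspeed=122.9 kt
Leg 2: track=338.3°, groundspeed=118.3 kt
Leg 3: track=200.9°, groundspeed=149.6 kt
Leg 4: track=347.7°, groundspeed=117.9 kt

Leg 1: heading 310.2°; drift -5.4° → track 304.8°, groundspeed 122.9 kt
Leg 2: heading 340.2°; drift -1.9° → track 338.3°, groundspeed 118.3 kt
Leg 3: heading 204.3°; drift -3.4° → track 200.9°, groundspeed 149.6 kt
Leg 4: heading 348.4°; drift -0.7° → track 347.7°, groundspeed 117.9 kt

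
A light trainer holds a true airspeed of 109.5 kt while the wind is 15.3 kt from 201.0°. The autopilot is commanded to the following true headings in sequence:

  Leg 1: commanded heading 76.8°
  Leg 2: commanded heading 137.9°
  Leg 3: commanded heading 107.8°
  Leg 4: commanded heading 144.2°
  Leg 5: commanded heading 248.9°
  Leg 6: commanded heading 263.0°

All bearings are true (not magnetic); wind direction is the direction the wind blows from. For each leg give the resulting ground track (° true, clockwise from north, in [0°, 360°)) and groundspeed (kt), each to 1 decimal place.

Leg 1: heading 76.8°; drift -6.1° → track 70.7°, groundspeed 118.8 kt
Leg 2: heading 137.9°; drift -7.6° → track 130.3°, groundspeed 103.5 kt
Leg 3: heading 107.8°; drift -7.9° → track 99.9°, groundspeed 111.4 kt
Leg 4: heading 144.2°; drift -7.2° → track 137.0°, groundspeed 101.9 kt
Leg 5: heading 248.9°; drift +6.5° → track 255.4°, groundspeed 99.9 kt
Leg 6: heading 263.0°; drift +7.5° → track 270.5°, groundspeed 103.2 kt

Leg 1: track=70.7°, groundspeed=118.8 kt
Leg 2: track=130.3°, groundspeed=103.5 kt
Leg 3: track=99.9°, groundspeed=111.4 kt
Leg 4: track=137.0°, groundspeed=101.9 kt
Leg 5: track=255.4°, groundspeed=99.9 kt
Leg 6: track=270.5°, groundspeed=103.2 kt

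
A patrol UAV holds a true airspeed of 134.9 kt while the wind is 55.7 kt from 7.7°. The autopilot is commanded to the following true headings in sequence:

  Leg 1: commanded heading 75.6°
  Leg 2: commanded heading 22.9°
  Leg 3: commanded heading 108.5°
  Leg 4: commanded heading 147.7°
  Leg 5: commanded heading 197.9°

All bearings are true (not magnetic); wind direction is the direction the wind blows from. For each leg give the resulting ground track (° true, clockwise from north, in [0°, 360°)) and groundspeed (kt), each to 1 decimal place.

Leg 1: track=100.0°, groundspeed=125.1 kt
Leg 2: track=33.1°, groundspeed=82.5 kt
Leg 3: track=129.1°, groundspeed=155.3 kt
Leg 4: track=159.1°, groundspeed=181.1 kt
Leg 5: track=194.9°, groundspeed=190.0 kt

Leg 1: heading 75.6°; drift +24.4° → track 100.0°, groundspeed 125.1 kt
Leg 2: heading 22.9°; drift +10.2° → track 33.1°, groundspeed 82.5 kt
Leg 3: heading 108.5°; drift +20.6° → track 129.1°, groundspeed 155.3 kt
Leg 4: heading 147.7°; drift +11.4° → track 159.1°, groundspeed 181.1 kt
Leg 5: heading 197.9°; drift -3.0° → track 194.9°, groundspeed 190.0 kt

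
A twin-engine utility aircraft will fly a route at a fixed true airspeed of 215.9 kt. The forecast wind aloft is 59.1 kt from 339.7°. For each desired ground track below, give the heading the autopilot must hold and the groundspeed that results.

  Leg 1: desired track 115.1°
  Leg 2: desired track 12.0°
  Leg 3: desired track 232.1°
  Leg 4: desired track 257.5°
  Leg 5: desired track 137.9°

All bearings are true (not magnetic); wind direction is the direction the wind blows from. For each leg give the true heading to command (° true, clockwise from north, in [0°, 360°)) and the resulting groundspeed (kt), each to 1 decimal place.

Leg 1: heading=104.0°, groundspeed=254.0 kt
Leg 2: heading=3.6°, groundspeed=163.6 kt
Leg 3: heading=247.2°, groundspeed=226.3 kt
Leg 4: heading=273.2°, groundspeed=199.8 kt
Leg 5: heading=132.1°, groundspeed=269.7 kt

Leg 1: desired track 115.1°; wind correction -11.1° → command heading 104.0°, groundspeed 254.0 kt
Leg 2: desired track 12.0°; wind correction -8.4° → command heading 3.6°, groundspeed 163.6 kt
Leg 3: desired track 232.1°; wind correction +15.1° → command heading 247.2°, groundspeed 226.3 kt
Leg 4: desired track 257.5°; wind correction +15.7° → command heading 273.2°, groundspeed 199.8 kt
Leg 5: desired track 137.9°; wind correction -5.8° → command heading 132.1°, groundspeed 269.7 kt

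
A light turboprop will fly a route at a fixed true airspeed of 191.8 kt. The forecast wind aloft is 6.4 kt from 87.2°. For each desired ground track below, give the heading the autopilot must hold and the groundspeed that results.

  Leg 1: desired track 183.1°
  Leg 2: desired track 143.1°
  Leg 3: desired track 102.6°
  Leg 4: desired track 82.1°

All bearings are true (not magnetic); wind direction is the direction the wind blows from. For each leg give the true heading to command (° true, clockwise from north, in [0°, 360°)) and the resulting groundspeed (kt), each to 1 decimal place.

Leg 1: heading=181.2°, groundspeed=192.4 kt
Leg 2: heading=141.5°, groundspeed=188.1 kt
Leg 3: heading=102.1°, groundspeed=185.6 kt
Leg 4: heading=82.3°, groundspeed=185.4 kt

Leg 1: desired track 183.1°; wind correction -1.9° → command heading 181.2°, groundspeed 192.4 kt
Leg 2: desired track 143.1°; wind correction -1.6° → command heading 141.5°, groundspeed 188.1 kt
Leg 3: desired track 102.6°; wind correction -0.5° → command heading 102.1°, groundspeed 185.6 kt
Leg 4: desired track 82.1°; wind correction +0.2° → command heading 82.3°, groundspeed 185.4 kt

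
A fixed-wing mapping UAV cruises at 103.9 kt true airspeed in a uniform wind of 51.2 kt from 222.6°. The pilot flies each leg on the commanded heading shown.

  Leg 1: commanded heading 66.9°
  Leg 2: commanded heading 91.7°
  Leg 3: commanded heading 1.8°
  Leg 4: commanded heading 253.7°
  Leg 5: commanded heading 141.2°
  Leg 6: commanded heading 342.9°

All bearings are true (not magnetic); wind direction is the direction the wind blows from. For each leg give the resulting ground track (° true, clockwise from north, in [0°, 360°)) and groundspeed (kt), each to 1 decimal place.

Leg 1: track=58.9°, groundspeed=152.0 kt
Leg 2: track=76.0°, groundspeed=142.8 kt
Leg 3: track=15.0°, groundspeed=146.5 kt
Leg 4: track=277.5°, groundspeed=65.6 kt
Leg 5: track=113.5°, groundspeed=108.7 kt
Leg 6: track=1.7°, groundspeed=137.1 kt

Leg 1: heading 66.9°; drift -8.0° → track 58.9°, groundspeed 152.0 kt
Leg 2: heading 91.7°; drift -15.7° → track 76.0°, groundspeed 142.8 kt
Leg 3: heading 1.8°; drift +13.2° → track 15.0°, groundspeed 146.5 kt
Leg 4: heading 253.7°; drift +23.8° → track 277.5°, groundspeed 65.6 kt
Leg 5: heading 141.2°; drift -27.7° → track 113.5°, groundspeed 108.7 kt
Leg 6: heading 342.9°; drift +18.8° → track 1.7°, groundspeed 137.1 kt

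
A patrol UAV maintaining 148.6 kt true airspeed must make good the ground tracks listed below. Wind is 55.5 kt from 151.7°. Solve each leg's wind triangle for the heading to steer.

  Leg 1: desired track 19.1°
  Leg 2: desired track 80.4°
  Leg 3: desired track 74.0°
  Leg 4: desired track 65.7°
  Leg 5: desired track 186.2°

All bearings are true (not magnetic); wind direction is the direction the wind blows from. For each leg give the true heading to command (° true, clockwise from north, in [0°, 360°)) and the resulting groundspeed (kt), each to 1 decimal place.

Leg 1: heading=35.1°, groundspeed=180.4 kt
Leg 2: heading=101.1°, groundspeed=121.2 kt
Leg 3: heading=95.4°, groundspeed=126.5 kt
Leg 4: heading=87.6°, groundspeed=134.0 kt
Leg 5: heading=174.0°, groundspeed=99.5 kt

Leg 1: desired track 19.1°; wind correction +16.0° → command heading 35.1°, groundspeed 180.4 kt
Leg 2: desired track 80.4°; wind correction +20.7° → command heading 101.1°, groundspeed 121.2 kt
Leg 3: desired track 74.0°; wind correction +21.4° → command heading 95.4°, groundspeed 126.5 kt
Leg 4: desired track 65.7°; wind correction +21.9° → command heading 87.6°, groundspeed 134.0 kt
Leg 5: desired track 186.2°; wind correction -12.2° → command heading 174.0°, groundspeed 99.5 kt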